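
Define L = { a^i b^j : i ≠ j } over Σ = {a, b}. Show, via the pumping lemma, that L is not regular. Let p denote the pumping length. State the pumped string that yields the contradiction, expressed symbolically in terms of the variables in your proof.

Assume L is regular; let p be its pumping constant.
Choose w = a^p b^{p+p!}. Since p ≠ p+p!, w ∈ L; and |w| ≥ p.
By the pumping lemma, w = xyz with |xy| ≤ p and |y| ≥ 1.
Because |xy| ≤ p and w begins with p copies of a, we have y = a^k with 1 ≤ k ≤ p.
Since 1 ≤ k ≤ p, k divides p!; set t = 1 + p!/k. Then xy^t z has p + (p!/k)·k = p + p! copies of a. Now the a-count equals the b-count, so i ≠ j fails. So xy^t z = a^{p+p!} b^{p+p!} ∉ L.
This contradicts the pumping lemma, so L is not regular.

a^{p+p!} b^{p+p!}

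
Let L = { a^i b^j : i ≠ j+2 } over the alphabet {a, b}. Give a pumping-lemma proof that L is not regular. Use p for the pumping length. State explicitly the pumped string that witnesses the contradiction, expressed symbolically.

a^{p+p!} b^{p+p!-2}

Assume L is regular. Let p be the pumping length given by the pumping lemma.
Choose w = a^p b^{p+p!-2}. Since p ≠ (p+p!-2)+2 = p+p!, w ∈ L; and |w| ≥ p.
By the pumping lemma, w = xyz with |xy| ≤ p and |y| > 0.
Since the first p symbols of w are all a's and |xy| ≤ p, y lies entirely in the leading a-block: y = a^k for some k with 1 ≤ k ≤ p.
Since 1 ≤ k ≤ p, k divides p!; set t = 1 + p!/k. Then xy^t z has p + (p!/k)·k = p + p! copies of a. Now the a-count is p+p! and (b-count)+2 = (p+p!-2)+2 = p+p!, so i ≠ j+2 fails. So xy^t z = a^{p+p!} b^{p+p!-2} ∉ L.
Contradiction. Therefore L is not regular.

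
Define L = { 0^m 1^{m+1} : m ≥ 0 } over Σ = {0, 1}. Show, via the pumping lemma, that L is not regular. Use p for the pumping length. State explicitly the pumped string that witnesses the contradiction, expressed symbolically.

Assume L is regular; let p be its pumping constant.
Take w = 0^p 1^{p+1}. Then w ∈ L and |w| = 2p+1 ≥ p.
By the pumping lemma, w = xyz with |xy| ≤ p and |y| ≥ 1.
Because |xy| ≤ p and w begins with p copies of 0, we have y = 0^k with 1 ≤ k ≤ p.
Pump with i = 2: xy^2z = 0^{p+k} 1^{p+1}. For this to lie in L we would need p+1 = (p+k)+1, which forces k = 0. But k ≥ 1, so xy^2z ∉ L.
This is a contradiction; hence L is not regular.

0^{p+k} 1^{p+1}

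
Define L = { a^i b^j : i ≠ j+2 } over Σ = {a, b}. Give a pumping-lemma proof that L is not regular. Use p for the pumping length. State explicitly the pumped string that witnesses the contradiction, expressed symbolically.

a^{p+p!} b^{p+p!-2}

Assume L is regular; let p be its pumping constant.
Choose w = a^p b^{p+p!-2}. Since p ≠ (p+p!-2)+2 = p+p!, w ∈ L; and |w| ≥ p.
The pumping lemma gives a decomposition w = xyz where |xy| ≤ p and y is nonempty.
Because |xy| ≤ p and w begins with p copies of a, we have y = a^k with 1 ≤ k ≤ p.
Since 1 ≤ k ≤ p, k divides p!; set t = 1 + p!/k. Then xy^t z has p + (p!/k)·k = p + p! copies of a. Now the a-count is p+p! and (b-count)+2 = (p+p!-2)+2 = p+p!, so i ≠ j+2 fails. So xy^t z = a^{p+p!} b^{p+p!-2} ∉ L.
Contradiction. Therefore L is not regular.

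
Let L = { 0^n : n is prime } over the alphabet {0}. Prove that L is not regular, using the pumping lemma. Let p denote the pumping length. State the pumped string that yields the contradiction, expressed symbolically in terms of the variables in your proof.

0^{q(1+k)}

Assume L is regular. Let p be the pumping length given by the pumping lemma.
Let q be a prime with q ≥ p+2 (infinitely many primes exist), and take w = 0^q ∈ L with |w| = q ≥ p.
By the pumping lemma, w = xyz with |xy| ≤ p and y is nonempty.
Then y = 0^k for some k with 1 ≤ k ≤ p.
Since 1 ≤ k ≤ p, |xz| = q-k. Pump with i = q+1: |xy^{q+1}z| = (q-k)+(q+1)k = q+qk = q(1+k), which is composite (both factors ≥ 2). So xy^{q+1}z = 0^{q(1+k)} ∉ L.
This contradicts the pumping lemma, so L is not regular.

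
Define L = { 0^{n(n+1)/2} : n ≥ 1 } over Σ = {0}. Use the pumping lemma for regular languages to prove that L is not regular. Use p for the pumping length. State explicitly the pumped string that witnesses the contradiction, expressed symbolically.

Assume L is regular; let p be its pumping constant.
Take w = 0^{p(p+1)/2} ∈ L with |w| = p(p+1)/2 ≥ p.
By the pumping lemma, w = xyz with |xy| ≤ p and |y| ≥ 1.
Then y = 0^k for some k with 1 ≤ k ≤ p.
Pump with i = 2: xy^2z = 0^{p(p+1)/2+k}. Since 1 ≤ k ≤ p, p(p+1)/2 < p(p+1)/2+k ≤ p(p+1)/2+p < (p+1)(p+2)/2, so p(p+1)/2+k is strictly between consecutive triangular numbers. So xy^2z ∉ L.
Contradiction. Therefore L is not regular.

0^{p(p+1)/2+k}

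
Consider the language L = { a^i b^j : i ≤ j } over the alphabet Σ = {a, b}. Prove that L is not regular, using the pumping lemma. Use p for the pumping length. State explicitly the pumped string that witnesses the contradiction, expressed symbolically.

a^{p+k} b^p

Toward a contradiction, assume L is regular with pumping length p.
Choose w = a^p b^p ∈ L, with |w| = 2p ≥ p.
By the pumping lemma, w = xyz with |xy| ≤ p and |y| > 0.
Since the first p symbols of w are all a's and |xy| ≤ p, y lies entirely in the leading a-block: y = a^k for some k with 1 ≤ k ≤ p.
Consider xy^2z = a^{p+k} b^p. Since k ≥ 1, the a-count p+k exceeds the b-count p, so i ≤ j fails; thus xy^2z ∉ L.
Contradiction. Therefore L is not regular.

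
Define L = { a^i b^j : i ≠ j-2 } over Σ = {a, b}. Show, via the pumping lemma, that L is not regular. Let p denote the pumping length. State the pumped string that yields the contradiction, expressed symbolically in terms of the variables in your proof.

Assume L is regular. Let p be the pumping length given by the pumping lemma.
Choose w = a^p b^{p+p!+2}. Since p ≠ (p+p!+2)-2 = p+p!, w ∈ L; and |w| ≥ p.
Write w = xyz as guaranteed by the lemma, with |xy| ≤ p and |y| ≥ 1.
Because |xy| ≤ p and w begins with p copies of a, we have y = a^k with 1 ≤ k ≤ p.
Since 1 ≤ k ≤ p, k divides p!; set t = 1 + p!/k. Then xy^t z has p + (p!/k)·k = p + p! copies of a. Now the a-count is p+p! and (b-count)-2 = (p+p!+2)-2 = p+p!, so i ≠ j-2 fails. So xy^t z = a^{p+p!} b^{p+p!+2} ∉ L.
This contradicts the pumping lemma, so L is not regular.

a^{p+p!} b^{p+p!+2}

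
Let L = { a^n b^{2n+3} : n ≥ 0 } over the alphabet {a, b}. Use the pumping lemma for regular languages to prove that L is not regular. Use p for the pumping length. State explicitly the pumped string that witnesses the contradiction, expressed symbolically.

Suppose for contradiction that L is regular, and let p be the pumping length.
Choose w = a^p b^{2p+3}, which is in L with |w| = 3p+3 ≥ p.
Write w = xyz as guaranteed by the lemma, with |xy| ≤ p and |y| ≥ 1.
Because |xy| ≤ p and w begins with p copies of a, we have y = a^k with 1 ≤ k ≤ p.
Pump with i = 2: xy^2z = a^{p+k} b^{2p+3}. For this to lie in L we would need 2p+3 = 2(p+k)+3, which forces k = 0. But k ≥ 1, so xy^2z ∉ L.
This is a contradiction; hence L is not regular.

a^{p+k} b^{2p+3}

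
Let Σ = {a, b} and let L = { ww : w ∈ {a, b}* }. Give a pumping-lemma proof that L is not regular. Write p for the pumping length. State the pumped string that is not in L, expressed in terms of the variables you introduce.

Assume L is regular. Let p be the pumping length given by the pumping lemma.
Take w = a^p b^p a^p b^p = uu where u = a^pb^p; then w ∈ L and |w| = 4p ≥ p.
By the pumping lemma, w = xyz with |xy| ≤ p and |y| ≥ 1.
Since the first p symbols of w are all a's and |xy| ≤ p, y lies entirely in the leading a-block: y = a^k for some k with 1 ≤ k ≤ p.
Pump with i = 2: xy^2z = a^{p+k} b^p a^p b^p, of length 4p+k. Suppose this equals vv. The string starts with a and ends with b, so v does too; thus the boundary between the two copies of v is a b→a transition. There is exactly one such transition, at position 2p+k, so |v| = 2p+k and |vv| = 4p+2k ≠ 4p+k since k ≥ 1. So xy^2z ∉ L.
This contradicts the pumping lemma, so L is not regular.

a^{p+k} b^p a^p b^p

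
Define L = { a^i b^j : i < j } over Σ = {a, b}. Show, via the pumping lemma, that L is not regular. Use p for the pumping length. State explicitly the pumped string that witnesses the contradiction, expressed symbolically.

a^{p+k} b^{p+1}

Assume L is regular; let p be its pumping constant.
Choose w = a^p b^{p+1} ∈ L, with |w| = 2p+1 ≥ p.
The pumping lemma gives a decomposition w = xyz where |xy| ≤ p and y is nonempty.
Since the first p symbols of w are all a's and |xy| ≤ p, y lies entirely in the leading a-block: y = a^k for some k with 1 ≤ k ≤ p.
Consider xy^2z = a^{p+k} b^{p+1}. Since k ≥ 1, the a-count p+k is at least p+1, so i < j fails; thus xy^2z ∉ L.
This is a contradiction; hence L is not regular.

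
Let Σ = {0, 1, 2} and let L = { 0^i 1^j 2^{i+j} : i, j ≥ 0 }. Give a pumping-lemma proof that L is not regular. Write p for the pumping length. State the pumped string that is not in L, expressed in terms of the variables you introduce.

Suppose for contradiction that L is regular, and let p be the pumping length.
Take w = 0^p 1^p 2^{2p} ∈ L (with i=j=p, i+j=2p), |w| = 4p ≥ p.
The pumping lemma gives a decomposition w = xyz where |xy| ≤ p and |y| > 0.
Since the first p symbols of w are all 0's and |xy| ≤ p, y lies entirely in the leading 0-block: y = 0^k for some k with 1 ≤ k ≤ p.
Consider xy^2z = 0^{p+k} 1^p 2^{2p}. Now the 0- and 1-counts sum to 2p+k, but the 2-count is 2p ≠ 2p+k. So xy^2z ∉ L.
This is a contradiction; hence L is not regular.

0^{p+k} 1^p 2^{2p}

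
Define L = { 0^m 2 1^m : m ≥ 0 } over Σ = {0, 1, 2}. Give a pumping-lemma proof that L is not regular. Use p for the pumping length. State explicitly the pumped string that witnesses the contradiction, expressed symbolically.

Toward a contradiction, assume L is regular with pumping length p.
Take w = 0^p 2 1^p ∈ L with |w| = 2p+1 ≥ p.
Write w = xyz as guaranteed by the lemma, with |xy| ≤ p and |y| ≥ 1.
The first p characters of w are 0's, so xy (and hence y) consists only of 0's. Write y = 0^k, 1 ≤ k ≤ p.
Pump with i = 2: xy^2z = 0^{p+k} 2 1^p, which would require p+k = p. But k ≥ 1, so xy^2z ∉ L.
Contradiction. Therefore L is not regular.

0^{p+k} 2 1^p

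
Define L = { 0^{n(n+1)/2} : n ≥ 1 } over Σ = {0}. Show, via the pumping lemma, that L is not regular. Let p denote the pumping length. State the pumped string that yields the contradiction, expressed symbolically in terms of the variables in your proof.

0^{p(p+1)/2+k}

Toward a contradiction, assume L is regular with pumping length p.
Take w = 0^{p(p+1)/2} ∈ L with |w| = p(p+1)/2 ≥ p.
The pumping lemma gives a decomposition w = xyz where |xy| ≤ p and y is nonempty.
Then y = 0^k for some k with 1 ≤ k ≤ p.
Pump with i = 2: xy^2z = 0^{p(p+1)/2+k}. Since 1 ≤ k ≤ p, p(p+1)/2 < p(p+1)/2+k ≤ p(p+1)/2+p < (p+1)(p+2)/2, so p(p+1)/2+k is strictly between consecutive triangular numbers. So xy^2z ∉ L.
Contradiction. Therefore L is not regular.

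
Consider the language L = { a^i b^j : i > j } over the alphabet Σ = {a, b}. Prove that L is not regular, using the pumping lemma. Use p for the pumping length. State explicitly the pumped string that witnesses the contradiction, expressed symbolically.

a^{p+1-k} b^p

Toward a contradiction, assume L is regular with pumping length p.
Choose w = a^{p+1} b^p ∈ L, with |w| = 2p+1 ≥ p.
Write w = xyz as guaranteed by the lemma, with |xy| ≤ p and |y| > 0.
Since the first p symbols of w are all a's and |xy| ≤ p, y lies entirely in the leading a-block: y = a^k for some k with 1 ≤ k ≤ p.
Consider xy^0z = xz = a^{p+1-k} b^p. Since k ≥ 1, the a-count p+1-k is at most p, so i > j fails; thus xz ∉ L.
Contradiction. Therefore L is not regular.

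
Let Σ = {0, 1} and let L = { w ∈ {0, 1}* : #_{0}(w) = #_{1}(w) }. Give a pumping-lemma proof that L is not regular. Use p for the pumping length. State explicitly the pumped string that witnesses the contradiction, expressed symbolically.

0^{p+k} 1^p

Suppose for contradiction that L is regular, and let p be the pumping length.
Choose w = 0^p 1^p ∈ L with |w| = 2p ≥ p.
Write w = xyz as guaranteed by the lemma, with |xy| ≤ p and y is nonempty.
Since the first p symbols of w are all 0's and |xy| ≤ p, y lies entirely in the leading 0-block: y = 0^k for some k with 1 ≤ k ≤ p.
Pump with i = 2: xy^2z = 0^{p+k} 1^p has p+k occurrences of 0 but only p of 1. Since k ≥ 1 the counts differ, so xy^2z ∉ L.
This is a contradiction; hence L is not regular.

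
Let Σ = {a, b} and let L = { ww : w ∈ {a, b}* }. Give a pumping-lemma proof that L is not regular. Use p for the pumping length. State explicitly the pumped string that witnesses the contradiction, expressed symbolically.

a^{p+k} b^p a^p b^p

Suppose for contradiction that L is regular, and let p be the pumping length.
Take w = a^p b^p a^p b^p = uu where u = a^pb^p; then w ∈ L and |w| = 4p ≥ p.
Write w = xyz as guaranteed by the lemma, with |xy| ≤ p and y is nonempty.
Because |xy| ≤ p and w begins with p copies of a, we have y = a^k with 1 ≤ k ≤ p.
Pump with i = 2: xy^2z = a^{p+k} b^p a^p b^p, of length 4p+k. Suppose this equals vv. The string starts with a and ends with b, so v does too; thus the boundary between the two copies of v is a b→a transition. There is exactly one such transition, at position 2p+k, so |v| = 2p+k and |vv| = 4p+2k ≠ 4p+k since k ≥ 1. So xy^2z ∉ L.
This contradicts the pumping lemma, so L is not regular.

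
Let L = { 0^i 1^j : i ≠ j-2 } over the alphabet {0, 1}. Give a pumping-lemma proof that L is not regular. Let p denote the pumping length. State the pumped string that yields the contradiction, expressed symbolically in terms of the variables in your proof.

Assume L is regular; let p be its pumping constant.
Choose w = 0^p 1^{p+p!+2}. Since p ≠ (p+p!+2)-2 = p+p!, w ∈ L; and |w| ≥ p.
Write w = xyz as guaranteed by the lemma, with |xy| ≤ p and |y| ≥ 1.
The first p characters of w are 0's, so xy (and hence y) consists only of 0's. Write y = 0^k, 1 ≤ k ≤ p.
Since 1 ≤ k ≤ p, k divides p!; set t = 1 + p!/k. Then xy^t z has p + (p!/k)·k = p + p! copies of 0. Now the 0-count is p+p! and (1-count)-2 = (p+p!+2)-2 = p+p!, so i ≠ j-2 fails. So xy^t z = 0^{p+p!} 1^{p+p!+2} ∉ L.
Contradiction. Therefore L is not regular.

0^{p+p!} 1^{p+p!+2}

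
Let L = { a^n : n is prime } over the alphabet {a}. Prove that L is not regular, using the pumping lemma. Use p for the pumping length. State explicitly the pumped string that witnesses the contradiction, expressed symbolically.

a^{q(1+k)}

Assume L is regular; let p be its pumping constant.
Let q be a prime with q ≥ p+2 (infinitely many primes exist), and take w = a^q ∈ L with |w| = q ≥ p.
By the pumping lemma, w = xyz with |xy| ≤ p and y is nonempty.
Then y = a^k for some k with 1 ≤ k ≤ p.
Since 1 ≤ k ≤ p, |xz| = q-k. Pump with i = q+1: |xy^{q+1}z| = (q-k)+(q+1)k = q+qk = q(1+k), which is composite (both factors ≥ 2). So xy^{q+1}z = a^{q(1+k)} ∉ L.
This is a contradiction; hence L is not regular.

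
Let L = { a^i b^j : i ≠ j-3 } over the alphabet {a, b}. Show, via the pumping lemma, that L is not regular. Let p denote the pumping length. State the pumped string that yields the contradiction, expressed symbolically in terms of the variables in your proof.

a^{p+p!} b^{p+p!+3}

Suppose for contradiction that L is regular, and let p be the pumping length.
Choose w = a^p b^{p+p!+3}. Since p ≠ (p+p!+3)-3 = p+p!, w ∈ L; and |w| ≥ p.
Write w = xyz as guaranteed by the lemma, with |xy| ≤ p and y is nonempty.
The first p characters of w are a's, so xy (and hence y) consists only of a's. Write y = a^k, 1 ≤ k ≤ p.
Since 1 ≤ k ≤ p, k divides p!; set t = 1 + p!/k. Then xy^t z has p + (p!/k)·k = p + p! copies of a. Now the a-count is p+p! and (b-count)-3 = (p+p!+3)-3 = p+p!, so i ≠ j-3 fails. So xy^t z = a^{p+p!} b^{p+p!+3} ∉ L.
This is a contradiction; hence L is not regular.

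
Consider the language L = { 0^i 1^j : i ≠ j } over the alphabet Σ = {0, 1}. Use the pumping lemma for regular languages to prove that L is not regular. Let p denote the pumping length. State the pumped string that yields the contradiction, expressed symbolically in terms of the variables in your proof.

Assume L is regular; let p be its pumping constant.
Choose w = 0^p 1^{p+p!}. Since p ≠ p+p!, w ∈ L; and |w| ≥ p.
Write w = xyz as guaranteed by the lemma, with |xy| ≤ p and |y| ≥ 1.
The first p characters of w are 0's, so xy (and hence y) consists only of 0's. Write y = 0^k, 1 ≤ k ≤ p.
Since 1 ≤ k ≤ p, k divides p!; set t = 1 + p!/k. Then xy^t z has p + (p!/k)·k = p + p! copies of 0. Now the 0-count equals the 1-count, so i ≠ j fails. So xy^t z = 0^{p+p!} 1^{p+p!} ∉ L.
This contradicts the pumping lemma, so L is not regular.

0^{p+p!} 1^{p+p!}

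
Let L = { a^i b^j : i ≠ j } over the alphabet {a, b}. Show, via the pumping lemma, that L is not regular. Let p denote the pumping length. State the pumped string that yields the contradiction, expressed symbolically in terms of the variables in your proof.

Toward a contradiction, assume L is regular with pumping length p.
Choose w = a^p b^{p+p!}. Since p ≠ p+p!, w ∈ L; and |w| ≥ p.
Write w = xyz as guaranteed by the lemma, with |xy| ≤ p and y is nonempty.
Because |xy| ≤ p and w begins with p copies of a, we have y = a^k with 1 ≤ k ≤ p.
Since 1 ≤ k ≤ p, k divides p!; set t = 1 + p!/k. Then xy^t z has p + (p!/k)·k = p + p! copies of a. Now the a-count equals the b-count, so i ≠ j fails. So xy^t z = a^{p+p!} b^{p+p!} ∉ L.
This is a contradiction; hence L is not regular.

a^{p+p!} b^{p+p!}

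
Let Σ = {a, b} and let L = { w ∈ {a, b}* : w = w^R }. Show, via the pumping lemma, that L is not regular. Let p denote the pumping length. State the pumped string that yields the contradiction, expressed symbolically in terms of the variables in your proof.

Suppose for contradiction that L is regular, and let p be the pumping length.
Take w = a^p b a^p, a palindrome of length 2p+1 ≥ p.
Write w = xyz as guaranteed by the lemma, with |xy| ≤ p and y is nonempty.
The first p characters of w are a's, so xy (and hence y) consists only of a's. Write y = a^k, 1 ≤ k ≤ p.
Pump with i = 2: xy^2z = a^{p+k} b a^p. Its reverse is a^p b a^{p+k}, which differs from xy^2z since k ≥ 1. So xy^2z is not a palindrome and xy^2z ∉ L.
This contradicts the pumping lemma, so L is not regular.

a^{p+k} b a^p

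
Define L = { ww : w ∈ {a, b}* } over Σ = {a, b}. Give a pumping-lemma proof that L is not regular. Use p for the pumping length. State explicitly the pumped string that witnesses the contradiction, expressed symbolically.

a^{p+k} b^p a^p b^p

Assume L is regular; let p be its pumping constant.
Take w = a^p b^p a^p b^p = uu where u = a^pb^p; then w ∈ L and |w| = 4p ≥ p.
The pumping lemma gives a decomposition w = xyz where |xy| ≤ p and y is nonempty.
The first p characters of w are a's, so xy (and hence y) consists only of a's. Write y = a^k, 1 ≤ k ≤ p.
Pump with i = 2: xy^2z = a^{p+k} b^p a^p b^p, of length 4p+k. Suppose this equals vv. The string starts with a and ends with b, so v does too; thus the boundary between the two copies of v is a b→a transition. There is exactly one such transition, at position 2p+k, so |v| = 2p+k and |vv| = 4p+2k ≠ 4p+k since k ≥ 1. So xy^2z ∉ L.
This contradicts the pumping lemma, so L is not regular.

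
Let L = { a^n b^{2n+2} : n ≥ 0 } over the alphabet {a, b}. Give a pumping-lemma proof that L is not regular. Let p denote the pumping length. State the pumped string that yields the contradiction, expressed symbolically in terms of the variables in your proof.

Toward a contradiction, assume L is regular with pumping length p.
Take w = a^p b^{2p+2}. Then w ∈ L and |w| = 3p+2 ≥ p.
By the pumping lemma, w = xyz with |xy| ≤ p and |y| > 0.
Because |xy| ≤ p and w begins with p copies of a, we have y = a^k with 1 ≤ k ≤ p.
Pump with i = 2: xy^2z = a^{p+k} b^{2p+2}. For this to lie in L we would need 2p+2 = 2(p+k)+2, which forces k = 0. But k ≥ 1, so xy^2z ∉ L.
This contradicts the pumping lemma, so L is not regular.

a^{p+k} b^{2p+2}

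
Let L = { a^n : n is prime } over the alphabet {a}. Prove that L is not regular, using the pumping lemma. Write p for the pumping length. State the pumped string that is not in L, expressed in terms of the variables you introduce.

a^{q(1+k)}

Suppose for contradiction that L is regular, and let p be the pumping length.
Let q be a prime with q ≥ p+2 (infinitely many primes exist), and take w = a^q ∈ L with |w| = q ≥ p.
The pumping lemma gives a decomposition w = xyz where |xy| ≤ p and y is nonempty.
Then y = a^k for some k with 1 ≤ k ≤ p.
Since 1 ≤ k ≤ p, |xz| = q-k. Pump with i = q+1: |xy^{q+1}z| = (q-k)+(q+1)k = q+qk = q(1+k), which is composite (both factors ≥ 2). So xy^{q+1}z = a^{q(1+k)} ∉ L.
Contradiction. Therefore L is not regular.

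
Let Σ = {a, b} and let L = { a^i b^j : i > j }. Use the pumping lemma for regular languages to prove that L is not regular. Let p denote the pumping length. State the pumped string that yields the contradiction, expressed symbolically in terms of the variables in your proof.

Assume L is regular; let p be its pumping constant.
Choose w = a^{p+1} b^p ∈ L, with |w| = 2p+1 ≥ p.
The pumping lemma gives a decomposition w = xyz where |xy| ≤ p and |y| > 0.
Since the first p symbols of w are all a's and |xy| ≤ p, y lies entirely in the leading a-block: y = a^k for some k with 1 ≤ k ≤ p.
Consider xy^0z = xz = a^{p+1-k} b^p. Since k ≥ 1, the a-count p+1-k is at most p, so i > j fails; thus xz ∉ L.
Contradiction. Therefore L is not regular.

a^{p+1-k} b^p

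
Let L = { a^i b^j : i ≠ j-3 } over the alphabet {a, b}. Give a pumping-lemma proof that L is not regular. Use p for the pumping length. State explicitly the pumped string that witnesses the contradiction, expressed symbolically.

a^{p+p!} b^{p+p!+3}

Suppose for contradiction that L is regular, and let p be the pumping length.
Choose w = a^p b^{p+p!+3}. Since p ≠ (p+p!+3)-3 = p+p!, w ∈ L; and |w| ≥ p.
The pumping lemma gives a decomposition w = xyz where |xy| ≤ p and y is nonempty.
Because |xy| ≤ p and w begins with p copies of a, we have y = a^k with 1 ≤ k ≤ p.
Since 1 ≤ k ≤ p, k divides p!; set t = 1 + p!/k. Then xy^t z has p + (p!/k)·k = p + p! copies of a. Now the a-count is p+p! and (b-count)-3 = (p+p!+3)-3 = p+p!, so i ≠ j-3 fails. So xy^t z = a^{p+p!} b^{p+p!+3} ∉ L.
This contradicts the pumping lemma, so L is not regular.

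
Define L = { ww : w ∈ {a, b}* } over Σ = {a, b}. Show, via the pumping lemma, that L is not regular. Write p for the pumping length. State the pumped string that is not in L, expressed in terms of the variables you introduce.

a^{p+k} b^p a^p b^p

Assume L is regular; let p be its pumping constant.
Take w = a^p b^p a^p b^p = uu where u = a^pb^p; then w ∈ L and |w| = 4p ≥ p.
By the pumping lemma, w = xyz with |xy| ≤ p and |y| ≥ 1.
Since the first p symbols of w are all a's and |xy| ≤ p, y lies entirely in the leading a-block: y = a^k for some k with 1 ≤ k ≤ p.
Pump with i = 2: xy^2z = a^{p+k} b^p a^p b^p, of length 4p+k. Suppose this equals vv. The string starts with a and ends with b, so v does too; thus the boundary between the two copies of v is a b→a transition. There is exactly one such transition, at position 2p+k, so |v| = 2p+k and |vv| = 4p+2k ≠ 4p+k since k ≥ 1. So xy^2z ∉ L.
This contradicts the pumping lemma, so L is not regular.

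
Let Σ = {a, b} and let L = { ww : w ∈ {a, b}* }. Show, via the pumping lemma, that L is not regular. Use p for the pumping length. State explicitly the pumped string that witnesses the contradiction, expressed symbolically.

a^{p+k} b^p a^p b^p

Toward a contradiction, assume L is regular with pumping length p.
Take w = a^p b^p a^p b^p = uu where u = a^pb^p; then w ∈ L and |w| = 4p ≥ p.
By the pumping lemma, w = xyz with |xy| ≤ p and |y| ≥ 1.
The first p characters of w are a's, so xy (and hence y) consists only of a's. Write y = a^k, 1 ≤ k ≤ p.
Pump with i = 2: xy^2z = a^{p+k} b^p a^p b^p, of length 4p+k. Suppose this equals vv. The string starts with a and ends with b, so v does too; thus the boundary between the two copies of v is a b→a transition. There is exactly one such transition, at position 2p+k, so |v| = 2p+k and |vv| = 4p+2k ≠ 4p+k since k ≥ 1. So xy^2z ∉ L.
This contradicts the pumping lemma, so L is not regular.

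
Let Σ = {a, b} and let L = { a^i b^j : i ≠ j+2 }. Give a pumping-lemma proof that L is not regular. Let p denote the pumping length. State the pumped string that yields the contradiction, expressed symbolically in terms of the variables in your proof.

a^{p+p!} b^{p+p!-2}

Suppose for contradiction that L is regular, and let p be the pumping length.
Choose w = a^p b^{p+p!-2}. Since p ≠ (p+p!-2)+2 = p+p!, w ∈ L; and |w| ≥ p.
By the pumping lemma, w = xyz with |xy| ≤ p and |y| > 0.
The first p characters of w are a's, so xy (and hence y) consists only of a's. Write y = a^k, 1 ≤ k ≤ p.
Since 1 ≤ k ≤ p, k divides p!; set t = 1 + p!/k. Then xy^t z has p + (p!/k)·k = p + p! copies of a. Now the a-count is p+p! and (b-count)+2 = (p+p!-2)+2 = p+p!, so i ≠ j+2 fails. So xy^t z = a^{p+p!} b^{p+p!-2} ∉ L.
This contradicts the pumping lemma, so L is not regular.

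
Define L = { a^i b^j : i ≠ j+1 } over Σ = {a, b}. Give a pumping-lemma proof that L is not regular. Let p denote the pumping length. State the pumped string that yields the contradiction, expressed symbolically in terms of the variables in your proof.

a^{p+p!} b^{p+p!-1}

Toward a contradiction, assume L is regular with pumping length p.
Choose w = a^p b^{p+p!-1}. Since p ≠ (p+p!-1)+1 = p+p!, w ∈ L; and |w| ≥ p.
The pumping lemma gives a decomposition w = xyz where |xy| ≤ p and |y| ≥ 1.
The first p characters of w are a's, so xy (and hence y) consists only of a's. Write y = a^k, 1 ≤ k ≤ p.
Since 1 ≤ k ≤ p, k divides p!; set t = 1 + p!/k. Then xy^t z has p + (p!/k)·k = p + p! copies of a. Now the a-count is p+p! and (b-count)+1 = (p+p!-1)+1 = p+p!, so i ≠ j+1 fails. So xy^t z = a^{p+p!} b^{p+p!-1} ∉ L.
Contradiction. Therefore L is not regular.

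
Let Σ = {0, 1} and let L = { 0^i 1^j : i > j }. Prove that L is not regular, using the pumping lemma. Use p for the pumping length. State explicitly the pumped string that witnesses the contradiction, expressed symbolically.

Assume L is regular. Let p be the pumping length given by the pumping lemma.
Choose w = 0^{p+1} 1^p ∈ L, with |w| = 2p+1 ≥ p.
The pumping lemma gives a decomposition w = xyz where |xy| ≤ p and y is nonempty.
The first p characters of w are 0's, so xy (and hence y) consists only of 0's. Write y = 0^k, 1 ≤ k ≤ p.
Consider xy^0z = xz = 0^{p+1-k} 1^p. Since k ≥ 1, the 0-count p+1-k is at most p, so i > j fails; thus xz ∉ L.
This is a contradiction; hence L is not regular.

0^{p+1-k} 1^p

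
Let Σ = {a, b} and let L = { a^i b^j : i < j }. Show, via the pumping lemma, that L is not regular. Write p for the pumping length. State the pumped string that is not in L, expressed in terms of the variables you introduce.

Toward a contradiction, assume L is regular with pumping length p.
Choose w = a^p b^{p+1} ∈ L, with |w| = 2p+1 ≥ p.
The pumping lemma gives a decomposition w = xyz where |xy| ≤ p and |y| ≥ 1.
Since the first p symbols of w are all a's and |xy| ≤ p, y lies entirely in the leading a-block: y = a^k for some k with 1 ≤ k ≤ p.
Consider xy^2z = a^{p+k} b^{p+1}. Since k ≥ 1, the a-count p+k is at least p+1, so i < j fails; thus xy^2z ∉ L.
This contradicts the pumping lemma, so L is not regular.

a^{p+k} b^{p+1}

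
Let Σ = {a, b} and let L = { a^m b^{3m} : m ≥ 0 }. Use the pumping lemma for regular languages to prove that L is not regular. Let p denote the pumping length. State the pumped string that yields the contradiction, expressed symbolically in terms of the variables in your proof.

Toward a contradiction, assume L is regular with pumping length p.
Let w = a^p b^{3p} ∈ L; note |w| = 4p ≥ p.
By the pumping lemma, w = xyz with |xy| ≤ p and y is nonempty.
Because |xy| ≤ p and w begins with p copies of a, we have y = a^k with 1 ≤ k ≤ p.
Pump with i = 2: xy^2z = a^{p+k} b^{3p}. For this to lie in L we would need 3p = 3(p+k), which forces k = 0. But k ≥ 1, so xy^2z ∉ L.
Contradiction. Therefore L is not regular.

a^{p+k} b^{3p}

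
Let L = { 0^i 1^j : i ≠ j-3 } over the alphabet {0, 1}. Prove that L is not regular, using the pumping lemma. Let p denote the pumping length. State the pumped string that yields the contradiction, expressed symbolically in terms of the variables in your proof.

Assume L is regular. Let p be the pumping length given by the pumping lemma.
Choose w = 0^p 1^{p+p!+3}. Since p ≠ (p+p!+3)-3 = p+p!, w ∈ L; and |w| ≥ p.
The pumping lemma gives a decomposition w = xyz where |xy| ≤ p and y is nonempty.
Because |xy| ≤ p and w begins with p copies of 0, we have y = 0^k with 1 ≤ k ≤ p.
Since 1 ≤ k ≤ p, k divides p!; set t = 1 + p!/k. Then xy^t z has p + (p!/k)·k = p + p! copies of 0. Now the 0-count is p+p! and (1-count)-3 = (p+p!+3)-3 = p+p!, so i ≠ j-3 fails. So xy^t z = 0^{p+p!} 1^{p+p!+3} ∉ L.
Contradiction. Therefore L is not regular.

0^{p+p!} 1^{p+p!+3}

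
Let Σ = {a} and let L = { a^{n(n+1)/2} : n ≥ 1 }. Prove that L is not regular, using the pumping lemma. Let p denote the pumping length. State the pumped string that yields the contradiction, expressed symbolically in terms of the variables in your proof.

Assume L is regular; let p be its pumping constant.
Take w = a^{p(p+1)/2} ∈ L with |w| = p(p+1)/2 ≥ p.
Write w = xyz as guaranteed by the lemma, with |xy| ≤ p and |y| > 0.
Then y = a^k for some k with 1 ≤ k ≤ p.
Pump with i = 2: xy^2z = a^{p(p+1)/2+k}. Since 1 ≤ k ≤ p, p(p+1)/2 < p(p+1)/2+k ≤ p(p+1)/2+p < (p+1)(p+2)/2, so p(p+1)/2+k is strictly between consecutive triangular numbers. So xy^2z ∉ L.
This contradicts the pumping lemma, so L is not regular.

a^{p(p+1)/2+k}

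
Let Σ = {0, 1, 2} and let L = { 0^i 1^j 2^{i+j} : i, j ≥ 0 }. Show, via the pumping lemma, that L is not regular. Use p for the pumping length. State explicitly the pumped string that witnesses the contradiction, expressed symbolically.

Assume L is regular; let p be its pumping constant.
Take w = 0^p 1^p 2^{2p} ∈ L (with i=j=p, i+j=2p), |w| = 4p ≥ p.
Write w = xyz as guaranteed by the lemma, with |xy| ≤ p and |y| ≥ 1.
Since the first p symbols of w are all 0's and |xy| ≤ p, y lies entirely in the leading 0-block: y = 0^k for some k with 1 ≤ k ≤ p.
Consider xy^2z = 0^{p+k} 1^p 2^{2p}. Now the 0- and 1-counts sum to 2p+k, but the 2-count is 2p ≠ 2p+k. So xy^2z ∉ L.
This contradicts the pumping lemma, so L is not regular.

0^{p+k} 1^p 2^{2p}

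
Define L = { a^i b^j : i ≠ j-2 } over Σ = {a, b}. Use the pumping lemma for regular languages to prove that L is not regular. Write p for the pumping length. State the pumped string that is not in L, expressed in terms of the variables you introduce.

Toward a contradiction, assume L is regular with pumping length p.
Choose w = a^p b^{p+p!+2}. Since p ≠ (p+p!+2)-2 = p+p!, w ∈ L; and |w| ≥ p.
Write w = xyz as guaranteed by the lemma, with |xy| ≤ p and |y| > 0.
The first p characters of w are a's, so xy (and hence y) consists only of a's. Write y = a^k, 1 ≤ k ≤ p.
Since 1 ≤ k ≤ p, k divides p!; set t = 1 + p!/k. Then xy^t z has p + (p!/k)·k = p + p! copies of a. Now the a-count is p+p! and (b-count)-2 = (p+p!+2)-2 = p+p!, so i ≠ j-2 fails. So xy^t z = a^{p+p!} b^{p+p!+2} ∉ L.
Contradiction. Therefore L is not regular.

a^{p+p!} b^{p+p!+2}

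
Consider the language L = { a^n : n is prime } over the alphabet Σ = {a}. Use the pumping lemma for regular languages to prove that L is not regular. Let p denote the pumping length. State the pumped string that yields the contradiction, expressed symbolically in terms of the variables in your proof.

Assume L is regular; let p be its pumping constant.
Let q be a prime with q ≥ p+2 (infinitely many primes exist), and take w = a^q ∈ L with |w| = q ≥ p.
By the pumping lemma, w = xyz with |xy| ≤ p and |y| ≥ 1.
Then y = a^k for some k with 1 ≤ k ≤ p.
Since 1 ≤ k ≤ p, |xz| = q-k. Pump with i = q+1: |xy^{q+1}z| = (q-k)+(q+1)k = q+qk = q(1+k), which is composite (both factors ≥ 2). So xy^{q+1}z = a^{q(1+k)} ∉ L.
This contradicts the pumping lemma, so L is not regular.

a^{q(1+k)}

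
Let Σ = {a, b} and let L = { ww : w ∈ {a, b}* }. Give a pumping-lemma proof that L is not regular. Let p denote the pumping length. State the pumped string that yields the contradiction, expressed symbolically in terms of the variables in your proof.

Assume L is regular; let p be its pumping constant.
Take w = a^p b^p a^p b^p = uu where u = a^pb^p; then w ∈ L and |w| = 4p ≥ p.
Write w = xyz as guaranteed by the lemma, with |xy| ≤ p and y is nonempty.
The first p characters of w are a's, so xy (and hence y) consists only of a's. Write y = a^k, 1 ≤ k ≤ p.
Pump with i = 2: xy^2z = a^{p+k} b^p a^p b^p, of length 4p+k. Suppose this equals vv. The string starts with a and ends with b, so v does too; thus the boundary between the two copies of v is a b→a transition. There is exactly one such transition, at position 2p+k, so |v| = 2p+k and |vv| = 4p+2k ≠ 4p+k since k ≥ 1. So xy^2z ∉ L.
This contradicts the pumping lemma, so L is not regular.

a^{p+k} b^p a^p b^p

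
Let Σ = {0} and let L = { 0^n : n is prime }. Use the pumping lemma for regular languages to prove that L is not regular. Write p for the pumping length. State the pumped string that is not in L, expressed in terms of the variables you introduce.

Toward a contradiction, assume L is regular with pumping length p.
Let q be a prime with q ≥ p+2 (infinitely many primes exist), and take w = 0^q ∈ L with |w| = q ≥ p.
Write w = xyz as guaranteed by the lemma, with |xy| ≤ p and |y| ≥ 1.
Then y = 0^k for some k with 1 ≤ k ≤ p.
Since 1 ≤ k ≤ p, |xz| = q-k. Pump with i = q+1: |xy^{q+1}z| = (q-k)+(q+1)k = q+qk = q(1+k), which is composite (both factors ≥ 2). So xy^{q+1}z = 0^{q(1+k)} ∉ L.
This contradicts the pumping lemma, so L is not regular.

0^{q(1+k)}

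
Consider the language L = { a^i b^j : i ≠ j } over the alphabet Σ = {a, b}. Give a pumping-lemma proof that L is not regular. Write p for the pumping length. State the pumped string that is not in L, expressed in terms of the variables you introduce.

Suppose for contradiction that L is regular, and let p be the pumping length.
Choose w = a^p b^{p+p!}. Since p ≠ p+p!, w ∈ L; and |w| ≥ p.
By the pumping lemma, w = xyz with |xy| ≤ p and |y| > 0.
Since the first p symbols of w are all a's and |xy| ≤ p, y lies entirely in the leading a-block: y = a^k for some k with 1 ≤ k ≤ p.
Since 1 ≤ k ≤ p, k divides p!; set t = 1 + p!/k. Then xy^t z has p + (p!/k)·k = p + p! copies of a. Now the a-count equals the b-count, so i ≠ j fails. So xy^t z = a^{p+p!} b^{p+p!} ∉ L.
This contradicts the pumping lemma, so L is not regular.

a^{p+p!} b^{p+p!}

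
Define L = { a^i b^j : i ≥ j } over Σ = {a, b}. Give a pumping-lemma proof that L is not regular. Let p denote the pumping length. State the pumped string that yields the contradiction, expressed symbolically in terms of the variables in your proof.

a^{p-k} b^p

Toward a contradiction, assume L is regular with pumping length p.
Choose w = a^p b^p ∈ L, with |w| = 2p ≥ p.
The pumping lemma gives a decomposition w = xyz where |xy| ≤ p and y is nonempty.
The first p characters of w are a's, so xy (and hence y) consists only of a's. Write y = a^k, 1 ≤ k ≤ p.
Consider xy^0z = xz = a^{p-k} b^p. Since k ≥ 1, the a-count p-k is less than p, so i ≥ j fails; thus xz ∉ L.
Contradiction. Therefore L is not regular.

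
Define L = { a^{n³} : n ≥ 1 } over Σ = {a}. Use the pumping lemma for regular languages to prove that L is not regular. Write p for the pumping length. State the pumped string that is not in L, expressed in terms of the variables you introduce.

Assume L is regular. Let p be the pumping length given by the pumping lemma.
Take w = a^{p³} ∈ L with |w| = p³ ≥ p.
The pumping lemma gives a decomposition w = xyz where |xy| ≤ p and |y| ≥ 1.
Then y = a^k for some k with 1 ≤ k ≤ p.
Pump with i = 2: xy^2z = a^{p³+k}. Since 1 ≤ k ≤ p, p³ < p³+k ≤ p³+p < p³+3p²+3p+1 = (p+1)³, so p³+k is not a perfect cube. So xy^2z ∉ L.
This contradicts the pumping lemma, so L is not regular.

a^{p³+k}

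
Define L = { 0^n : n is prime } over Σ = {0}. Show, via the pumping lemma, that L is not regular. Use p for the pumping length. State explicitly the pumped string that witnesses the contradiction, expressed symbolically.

Assume L is regular. Let p be the pumping length given by the pumping lemma.
Let q be a prime with q ≥ p+2 (infinitely many primes exist), and take w = 0^q ∈ L with |w| = q ≥ p.
By the pumping lemma, w = xyz with |xy| ≤ p and y is nonempty.
Then y = 0^k for some k with 1 ≤ k ≤ p.
Since 1 ≤ k ≤ p, |xz| = q-k. Pump with i = q+1: |xy^{q+1}z| = (q-k)+(q+1)k = q+qk = q(1+k), which is composite (both factors ≥ 2). So xy^{q+1}z = 0^{q(1+k)} ∉ L.
This contradicts the pumping lemma, so L is not regular.

0^{q(1+k)}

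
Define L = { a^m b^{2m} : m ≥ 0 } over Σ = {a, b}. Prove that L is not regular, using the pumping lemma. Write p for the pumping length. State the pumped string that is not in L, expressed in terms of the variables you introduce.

Assume L is regular. Let p be the pumping length given by the pumping lemma.
Let w = a^p b^{2p} ∈ L; note |w| = 3p ≥ p.
The pumping lemma gives a decomposition w = xyz where |xy| ≤ p and |y| > 0.
The first p characters of w are a's, so xy (and hence y) consists only of a's. Write y = a^k, 1 ≤ k ≤ p.
Pump with i = 2: xy^2z = a^{p+k} b^{2p}. For this to lie in L we would need 2p = 2(p+k), which forces k = 0. But k ≥ 1, so xy^2z ∉ L.
Contradiction. Therefore L is not regular.

a^{p+k} b^{2p}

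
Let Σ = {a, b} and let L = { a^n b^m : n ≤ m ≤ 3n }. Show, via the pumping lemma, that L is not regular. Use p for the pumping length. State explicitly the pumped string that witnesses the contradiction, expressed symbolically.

a^{p+k} b^p

Suppose for contradiction that L is regular, and let p be the pumping length.
Take w = a^p b^p ∈ L (since p ≤ p ≤ 3p), with |w| = 2p ≥ p.
The pumping lemma gives a decomposition w = xyz where |xy| ≤ p and |y| > 0.
Because |xy| ≤ p and w begins with p copies of a, we have y = a^k with 1 ≤ k ≤ p.
Pump with i = 2: xy^2z = a^{p+k} b^p. Now n = p+k > p = m, so the condition n ≤ m fails. Thus xy^2z ∉ L.
This is a contradiction; hence L is not regular.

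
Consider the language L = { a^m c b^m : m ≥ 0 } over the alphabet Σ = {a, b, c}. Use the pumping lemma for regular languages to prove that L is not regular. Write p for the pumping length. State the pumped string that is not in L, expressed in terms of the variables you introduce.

a^{p+k} c b^p

Assume L is regular; let p be its pumping constant.
Take w = a^p c b^p ∈ L with |w| = 2p+1 ≥ p.
By the pumping lemma, w = xyz with |xy| ≤ p and |y| ≥ 1.
Because |xy| ≤ p and w begins with p copies of a, we have y = a^k with 1 ≤ k ≤ p.
Pump with i = 2: xy^2z = a^{p+k} c b^p, which would require p+k = p. But k ≥ 1, so xy^2z ∉ L.
This contradicts the pumping lemma, so L is not regular.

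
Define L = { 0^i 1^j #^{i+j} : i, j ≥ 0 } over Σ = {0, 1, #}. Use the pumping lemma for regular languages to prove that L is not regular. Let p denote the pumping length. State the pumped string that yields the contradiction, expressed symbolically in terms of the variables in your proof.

Suppose for contradiction that L is regular, and let p be the pumping length.
Take w = 0^p 1^p #^{2p} ∈ L (with i=j=p, i+j=2p), |w| = 4p ≥ p.
By the pumping lemma, w = xyz with |xy| ≤ p and |y| > 0.
Since the first p symbols of w are all 0's and |xy| ≤ p, y lies entirely in the leading 0-block: y = 0^k for some k with 1 ≤ k ≤ p.
Consider xy^2z = 0^{p+k} 1^p #^{2p}. Now the 0- and 1-counts sum to 2p+k, but the #-count is 2p ≠ 2p+k. So xy^2z ∉ L.
This is a contradiction; hence L is not regular.

0^{p+k} 1^p #^{2p}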